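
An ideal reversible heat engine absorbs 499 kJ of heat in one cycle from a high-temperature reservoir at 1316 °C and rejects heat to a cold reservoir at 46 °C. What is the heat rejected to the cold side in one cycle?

Q_C ≈ 100 kJ

T_H = 1316 °C → 1316 + 273.15 = 1589.15 K.
T_C = 46 °C → 46 + 273.15 = 319.15 K.
Since the cycle is reversible, η = 1 − T_C/T_H = 1 − 319.15/1589.15 = 0.7992.
For a reversible cycle Q_C/Q_H = T_C/T_H, so Q_C = 499 × 319.15/1589.15 = 100 kJ.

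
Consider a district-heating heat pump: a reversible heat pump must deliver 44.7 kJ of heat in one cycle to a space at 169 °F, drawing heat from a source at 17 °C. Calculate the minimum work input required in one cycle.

T_H = 169 °F → (169 − 32) × 5/9 = 76.11 °C = 349.26 K.
T_C = 17 °C → 17 + 273.15 = 290.15 K.
For a reversible heat pump, COP_HP = T_H/(T_H − T_C) = 349.26/59.11 = 5.9086.
W = Q_H/COP_HP = 44.7/5.9086 = 7.57 kJ.

W_in ≈ 7.57 kJ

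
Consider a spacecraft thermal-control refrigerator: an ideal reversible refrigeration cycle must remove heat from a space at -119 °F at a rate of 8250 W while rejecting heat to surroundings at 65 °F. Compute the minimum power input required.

Ẇ_in ≈ 4456 W

T_H = 65 °F → (65 − 32) × 5/9 = 18.33 °C = 291.48 K.
T_C = -119 °F → (-119 − 32) × 5/9 = -83.89 °C = 189.26 K.
COP_R = T_C/(T_H − T_C) = 189.26/102.22 = 1.8515.
W = Q_C/COP_R = 8250/1.8515 = 4456 W.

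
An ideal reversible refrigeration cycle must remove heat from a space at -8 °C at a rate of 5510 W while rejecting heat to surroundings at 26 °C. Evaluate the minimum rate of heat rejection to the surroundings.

Q̇_H ≈ 6217 W

T_H = 26 °C → 26 + 273.15 = 299.15 K.
T_C = -8 °C → -8 + 273.15 = 265.15 K.
For a reversible cycle Q_H/Q_C = T_H/T_C, so Q_H = Q_C·T_H/T_C = 5510 × 299.15/265.15 = 6217 W.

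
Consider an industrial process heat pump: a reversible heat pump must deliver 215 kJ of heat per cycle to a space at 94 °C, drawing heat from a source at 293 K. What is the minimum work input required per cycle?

T_H = 94 °C → 94 + 273.15 = 367.15 K.
Reversible heating COP: COP_HP = T_H/(T_H − T_C) = 367.15/74.15 = 4.9514.
W = Q_H/COP_HP = 215/4.9514 = 43.4 kJ.

W_in ≈ 43.4 kJ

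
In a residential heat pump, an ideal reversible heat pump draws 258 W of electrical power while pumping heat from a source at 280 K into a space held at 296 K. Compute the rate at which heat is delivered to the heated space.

Q̇_H ≈ 4770 W

Reversible heating COP: COP_HP = T_H/(T_H − T_C) = 296.00/16.00 = 18.5000.
Q_H = COP_HP · W = 18.5000 × 258 = 4770 W.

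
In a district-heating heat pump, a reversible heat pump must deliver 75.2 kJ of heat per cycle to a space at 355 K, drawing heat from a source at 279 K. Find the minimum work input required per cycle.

The Carnot heat-pump COP is COP_HP = T_H/(T_H − T_C) = 355.00/76.00 = 4.6711.
W = Q_H/COP_HP = 75.2/4.6711 = 16.1 kJ.

W_in ≈ 16.1 kJ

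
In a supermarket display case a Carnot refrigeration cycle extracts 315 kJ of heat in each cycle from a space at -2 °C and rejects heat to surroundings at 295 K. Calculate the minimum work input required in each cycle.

W_in ≈ 27.71 kJ

T_C = -2 °C → -2 + 273.15 = 271.15 K.
For a reversible refrigerator, COP_R = T_C/(T_H − T_C) = 271.15/23.85 = 11.3690.
W = Q_C/COP_R = 315/11.3690 = 27.71 kJ.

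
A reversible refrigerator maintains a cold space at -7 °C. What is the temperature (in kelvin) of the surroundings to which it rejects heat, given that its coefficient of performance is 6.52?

T_C = -7 °C → -7 + 273.15 = 266.15 K.
COP_R = T_C/(T_H − T_C) ⇒ T_H = T_C·(1 + 1/COP_R) = 266.15 × (1 + 1/6.52) = 307.0 K.

T_H ≈ 307.0 K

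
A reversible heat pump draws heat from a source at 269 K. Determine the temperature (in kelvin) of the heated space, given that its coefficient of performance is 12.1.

COP_HP = T_H/(T_H − T_C) ⇒ T_H = T_C·COP_HP/(COP_HP − 1) = 269.00 × 12.1/(12.1 − 1) = 293.2 K.

T_H ≈ 293.2 K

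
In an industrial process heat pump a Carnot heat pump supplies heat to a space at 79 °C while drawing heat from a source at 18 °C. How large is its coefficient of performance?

COP_HP ≈ 5.77

T_H = 79 °C → 79 + 273.15 = 352.15 K.
T_C = 18 °C → 18 + 273.15 = 291.15 K.
The Carnot heat-pump COP is COP_HP = T_H/(T_H − T_C) = 352.15/(352.15 − 291.15) = 5.77.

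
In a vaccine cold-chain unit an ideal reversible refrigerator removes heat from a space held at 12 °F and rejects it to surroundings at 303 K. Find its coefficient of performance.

T_C = 12 °F → (12 − 32) × 5/9 = -11.11 °C = 262.04 K.
Carnot COP: COP_R = T_C/(T_H − T_C) = 262.04/(303.00 − 262.04) = 6.40.

COP_R ≈ 6.40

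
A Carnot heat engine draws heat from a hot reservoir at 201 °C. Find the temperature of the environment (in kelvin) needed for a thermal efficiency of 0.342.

T_C ≈ 312 K

T_H = 201 °C → 201 + 273.15 = 474.15 K.
From η = 1 − T_C/T_H, T_C = T_H·(1 − η) = 474.15 × (1 − 0.342) = 312 K.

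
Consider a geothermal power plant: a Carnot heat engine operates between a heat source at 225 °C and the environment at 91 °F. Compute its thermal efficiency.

η ≈ 0.386

T_H = 225 °C → 225 + 273.15 = 498.15 K.
T_C = 91 °F → (91 − 32) × 5/9 = 32.78 °C = 305.93 K.
Since the cycle is reversible, η = 1 − T_C/T_H = 1 − 305.93/498.15 = 0.386.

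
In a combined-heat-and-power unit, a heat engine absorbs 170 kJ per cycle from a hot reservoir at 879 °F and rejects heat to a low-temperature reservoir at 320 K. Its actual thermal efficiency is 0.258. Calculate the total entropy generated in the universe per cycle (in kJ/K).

ΔS_univ ≈ 0.166 kJ/K

T_H = 879 °F → (879 − 32) × 5/9 = 470.56 °C = 743.71 K.
W = η·Q_H = 0.258 × 170 = 43.86 kJ, so Q_C = Q_H − W = 126.1 kJ.
The hot reservoir loses entropy Q_H/T_H = 170/743.71 = 0.2286 kJ/K; the cold reservoir gains Q_C/T_C = 126.1/320.00 = 0.3942 kJ/K.
ΔS_univ = −Q_H/T_H + Q_C/T_C = 0.166 kJ/K (> 0, since η = 0.258 < η_Carnot = 0.570).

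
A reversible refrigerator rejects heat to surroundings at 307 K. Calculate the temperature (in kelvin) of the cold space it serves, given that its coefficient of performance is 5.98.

COP_R = T_C/(T_H − T_C) ⇒ T_C = T_H·COP_R/(1 + COP_R) = 307.00 × 5.98/(1 + 5.98) = 263 K.

T_C ≈ 263 K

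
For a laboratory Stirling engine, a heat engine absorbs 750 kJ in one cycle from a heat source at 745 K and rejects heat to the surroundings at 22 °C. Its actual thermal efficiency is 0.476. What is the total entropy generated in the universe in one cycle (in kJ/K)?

ΔS_univ ≈ 0.3248 kJ/K

T_C = 22 °C → 22 + 273.15 = 295.15 K.
W = η·Q_H = 0.476 × 750 = 357.0 kJ, so Q_C = Q_H − W = 393.0 kJ.
The hot reservoir loses entropy Q_H/T_H = 750/745.00 = 1.007 kJ/K; the cold reservoir gains Q_C/T_C = 393.0/295.15 = 1.332 kJ/K.
ΔS_univ = −Q_H/T_H + Q_C/T_C = 0.3248 kJ/K (> 0, since η = 0.476 < η_Carnot = 0.604).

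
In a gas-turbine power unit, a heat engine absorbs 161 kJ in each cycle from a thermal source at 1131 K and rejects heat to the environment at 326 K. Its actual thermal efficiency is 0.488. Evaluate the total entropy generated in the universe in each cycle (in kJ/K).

ΔS_univ ≈ 0.111 kJ/K

W = η·Q_H = 0.488 × 161 = 78.57 kJ, so Q_C = Q_H − W = 82.43 kJ.
Entropy balance on the reservoirs: −Q_H/T_H = -0.1424 kJ/K, +Q_C/T_C = 0.2529 kJ/K.
ΔS_univ = −Q_H/T_H + Q_C/T_C = 0.111 kJ/K (> 0, since η = 0.488 < η_Carnot = 0.712).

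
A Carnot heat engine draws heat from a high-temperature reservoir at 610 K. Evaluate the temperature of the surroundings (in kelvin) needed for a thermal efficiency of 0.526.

T_C ≈ 289.1 K

From η = 1 − T_C/T_H, T_C = T_H·(1 − η) = 610.00 × (1 − 0.526) = 289.1 K.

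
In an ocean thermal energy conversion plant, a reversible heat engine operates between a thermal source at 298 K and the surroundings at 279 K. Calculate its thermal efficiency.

η ≈ 0.0638

For a reversible engine, η = 1 − T_C/T_H = 1 − 279.00/298.00 = 0.0638.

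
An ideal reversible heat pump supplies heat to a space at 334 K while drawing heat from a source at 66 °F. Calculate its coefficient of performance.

T_C = 66 °F → (66 − 32) × 5/9 = 18.89 °C = 292.04 K.
For a reversible heat pump, COP_HP = T_H/(T_H − T_C) = 334.00/(334.00 − 292.04) = 7.96.

COP_HP ≈ 7.96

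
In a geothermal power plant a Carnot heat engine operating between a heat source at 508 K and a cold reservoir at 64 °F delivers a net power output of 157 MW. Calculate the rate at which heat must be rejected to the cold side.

T_C = 64 °F → (64 − 32) × 5/9 = 17.78 °C = 290.93 K.
Since the cycle is reversible, η = 1 − T_C/T_H = 1 − 290.93/508.00 = 0.4273.
Since Q_C/Q_H = T_C/T_H and Q_H = W/η, Q_C = W·T_C/(T_H − T_C) = 157 × 290.93/217.07 = 210 MW.

Q̇_C ≈ 210 MW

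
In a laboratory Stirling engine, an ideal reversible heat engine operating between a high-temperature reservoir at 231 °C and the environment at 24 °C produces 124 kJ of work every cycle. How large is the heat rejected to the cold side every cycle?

Q_C ≈ 178 kJ

T_H = 231 °C → 231 + 273.15 = 504.15 K.
T_C = 24 °C → 24 + 273.15 = 297.15 K.
Since the cycle is reversible, η = 1 − T_C/T_H = 1 − 297.15/504.15 = 0.4106.
Since Q_C/Q_H = T_C/T_H and Q_H = W/η, Q_C = W·T_C/(T_H − T_C) = 124 × 297.15/207.00 = 178 kJ.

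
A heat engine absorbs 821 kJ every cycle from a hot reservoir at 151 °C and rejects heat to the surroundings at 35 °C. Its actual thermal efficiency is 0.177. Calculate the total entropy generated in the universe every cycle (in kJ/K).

T_H = 151 °C → 151 + 273.15 = 424.15 K.
T_C = 35 °C → 35 + 273.15 = 308.15 K.
W = η·Q_H = 0.177 × 821 = 145.3 kJ, so Q_C = Q_H − W = 675.7 kJ.
Entropy balance on the reservoirs: −Q_H/T_H = -1.936 kJ/K, +Q_C/T_C = 2.193 kJ/K.
ΔS_univ = −Q_H/T_H + Q_C/T_C = 0.257 kJ/K (> 0, since η = 0.177 < η_Carnot = 0.273).

ΔS_univ ≈ 0.257 kJ/K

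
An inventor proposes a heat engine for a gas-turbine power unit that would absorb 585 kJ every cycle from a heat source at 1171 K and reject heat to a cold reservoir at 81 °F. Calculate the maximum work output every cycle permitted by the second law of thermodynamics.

T_C = 81 °F → (81 − 32) × 5/9 = 27.22 °C = 300.37 K.
By the Carnot theorem, η_max = 1 − T_C/T_H = 1 − 300.37/1171.00 = 0.7435.
W_max = η_max · Q_H = 0.7435 × 585 = 435 kJ.

W_max ≈ 435 kJ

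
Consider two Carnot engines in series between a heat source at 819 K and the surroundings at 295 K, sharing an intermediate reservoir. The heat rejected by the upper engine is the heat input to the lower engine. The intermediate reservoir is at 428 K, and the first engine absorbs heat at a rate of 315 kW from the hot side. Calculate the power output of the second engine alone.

Heat entering the second stage: Q_m = Q_H·(T_m/T_H) = 315 × 428.00/819.00 = 165 kW.
Second-stage efficiency η₂ = 1 − T_C/T_m = 1 − 295.00/428.00 = 0.3107, so W₂ = η₂·Q_m = 51.2 kW.

Ẇ₂ ≈ 51.2 kW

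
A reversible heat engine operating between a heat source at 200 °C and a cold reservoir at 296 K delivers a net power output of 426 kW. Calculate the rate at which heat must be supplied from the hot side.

Q̇_H ≈ 1138 kW

T_H = 200 °C → 200 + 273.15 = 473.15 K.
For a reversible engine, η = 1 − T_C/T_H = 1 − 296.00/473.15 = 0.3744.
Q_H = W/η = 426/0.3744 = 1138 kW.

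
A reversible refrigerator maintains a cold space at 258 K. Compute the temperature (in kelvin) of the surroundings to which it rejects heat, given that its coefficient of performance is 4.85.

T_H ≈ 311 K

COP_R = T_C/(T_H − T_C) ⇒ T_H = T_C·(1 + 1/COP_R) = 258.00 × (1 + 1/4.85) = 311 K.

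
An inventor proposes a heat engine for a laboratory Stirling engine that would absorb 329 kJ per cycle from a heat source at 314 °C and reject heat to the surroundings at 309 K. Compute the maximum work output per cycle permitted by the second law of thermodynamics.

W_max ≈ 156 kJ

T_H = 314 °C → 314 + 273.15 = 587.15 K.
By the Carnot theorem, η_max = 1 − T_C/T_H = 1 − 309.00/587.15 = 0.4737.
W_max = η_max · Q_H = 0.4737 × 329 = 156 kJ.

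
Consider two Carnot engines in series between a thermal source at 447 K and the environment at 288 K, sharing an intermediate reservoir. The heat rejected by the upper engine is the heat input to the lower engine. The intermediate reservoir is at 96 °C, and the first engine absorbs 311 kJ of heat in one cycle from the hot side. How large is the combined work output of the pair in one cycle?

Two reversible stages in series are equivalent to a single Carnot engine between T_H and T_C, so η_total = 1 − T_C/T_H = 1 − 288.00/447.00 = 0.3557.
W_total = η_total · Q_H = 0.3557 × 311 = 111 kJ.

W_total ≈ 111 kJ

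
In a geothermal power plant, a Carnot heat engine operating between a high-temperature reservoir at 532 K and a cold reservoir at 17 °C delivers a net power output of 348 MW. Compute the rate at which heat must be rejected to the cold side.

T_C = 17 °C → 17 + 273.15 = 290.15 K.
The Carnot efficiency is η = 1 − T_C/T_H = 1 − 290.15/532.00 = 0.4546.
Since Q_C/Q_H = T_C/T_H and Q_H = W/η, Q_C = W·T_C/(T_H − T_C) = 348 × 290.15/241.85 = 417 MW.

Q̇_C ≈ 417 MW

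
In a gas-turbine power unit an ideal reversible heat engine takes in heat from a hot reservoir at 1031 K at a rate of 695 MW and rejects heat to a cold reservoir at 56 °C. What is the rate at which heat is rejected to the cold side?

Q̇_C ≈ 221.9 MW

T_C = 56 °C → 56 + 273.15 = 329.15 K.
Carnot efficiency: η = 1 − T_C/T_H = 1 − 329.15/1031.00 = 0.6807.
For a reversible cycle Q_C/Q_H = T_C/T_H, so Q_C = 695 × 329.15/1031.00 = 221.9 MW.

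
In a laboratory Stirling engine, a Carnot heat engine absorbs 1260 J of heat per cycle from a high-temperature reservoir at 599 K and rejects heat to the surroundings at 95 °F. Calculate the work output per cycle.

T_C = 95 °F → (95 − 32) × 5/9 = 35.00 °C = 308.15 K.
Since the cycle is reversible, η = 1 − T_C/T_H = 1 − 308.15/599.00 = 0.4856.
W = η·Q_H = 0.4856 × 1260 = 612 J.

W ≈ 612 J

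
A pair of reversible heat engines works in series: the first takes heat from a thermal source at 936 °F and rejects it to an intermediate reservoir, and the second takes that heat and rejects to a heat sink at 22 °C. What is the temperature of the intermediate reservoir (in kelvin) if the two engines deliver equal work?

T_m ≈ 535 K

T_H = 936 °F → (936 − 32) × 5/9 = 502.22 °C = 775.37 K.
T_C = 22 °C → 22 + 273.15 = 295.15 K.
For reversible stages Q_m = Q_H·(T_m/T_H). Setting W₁ = Q_H(1 − T_m/T_H) equal to W₂ = Q_m(1 − T_C/T_m) = Q_H·(T_m − T_C)/T_H gives T_H − T_m = T_m − T_C, so T_m = (T_H + T_C)/2 = (775.37 + 295.15)/2 = 535 K.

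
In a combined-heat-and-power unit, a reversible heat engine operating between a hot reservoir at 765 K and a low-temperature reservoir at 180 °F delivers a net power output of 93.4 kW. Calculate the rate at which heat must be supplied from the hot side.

T_C = 180 °F → (180 − 32) × 5/9 = 82.22 °C = 355.37 K.
The Carnot efficiency is η = 1 − T_C/T_H = 1 − 355.37/765.00 = 0.5355.
Q_H = W/η = 93.4/0.5355 = 174.4 kW.

Q̇_H ≈ 174.4 kW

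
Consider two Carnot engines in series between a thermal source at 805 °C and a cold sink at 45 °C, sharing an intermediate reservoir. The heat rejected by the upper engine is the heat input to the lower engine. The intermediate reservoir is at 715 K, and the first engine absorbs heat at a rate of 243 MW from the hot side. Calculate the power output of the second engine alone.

Ẇ₂ ≈ 89.4 MW

T_H = 805 °C → 805 + 273.15 = 1078.15 K.
T_C = 45 °C → 45 + 273.15 = 318.15 K.
Heat entering the second stage: Q_m = Q_H·(T_m/T_H) = 243 × 715.00/1078.15 = 161 MW.
Second-stage efficiency η₂ = 1 − T_C/T_m = 1 − 318.15/715.00 = 0.5550, so W₂ = η₂·Q_m = 89.4 MW.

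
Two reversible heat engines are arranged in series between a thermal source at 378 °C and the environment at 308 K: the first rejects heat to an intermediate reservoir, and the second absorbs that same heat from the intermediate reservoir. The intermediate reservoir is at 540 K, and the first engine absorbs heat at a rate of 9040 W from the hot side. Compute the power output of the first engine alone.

T_H = 378 °C → 378 + 273.15 = 651.15 K.
First-stage efficiency η₁ = 1 − T_m/T_H = 1 − 540.00/651.15 = 0.1707.
W₁ = η₁·Q_H = 0.1707 × 9040 = 1543 W.

Ẇ₁ ≈ 1543 W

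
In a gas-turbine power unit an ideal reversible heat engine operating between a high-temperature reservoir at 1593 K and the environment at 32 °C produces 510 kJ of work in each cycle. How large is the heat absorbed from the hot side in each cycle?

Q_H ≈ 631 kJ

T_C = 32 °C → 32 + 273.15 = 305.15 K.
η_rev = 1 − T_C/T_H = 1 − 305.15/1593.00 = 0.8084.
Q_H = W/η = 510/0.8084 = 631 kJ.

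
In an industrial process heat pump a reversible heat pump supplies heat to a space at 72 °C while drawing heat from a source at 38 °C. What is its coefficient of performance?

T_H = 72 °C → 72 + 273.15 = 345.15 K.
T_C = 38 °C → 38 + 273.15 = 311.15 K.
COP_HP = T_H/(T_H − T_C) = 345.15/(345.15 − 311.15) = 10.2.

COP_HP ≈ 10.2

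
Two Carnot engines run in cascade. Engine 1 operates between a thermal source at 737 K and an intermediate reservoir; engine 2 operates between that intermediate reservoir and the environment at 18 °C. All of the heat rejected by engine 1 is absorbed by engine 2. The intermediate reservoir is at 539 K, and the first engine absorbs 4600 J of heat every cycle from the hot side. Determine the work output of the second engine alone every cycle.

T_C = 18 °C → 18 + 273.15 = 291.15 K.
Heat entering the second stage: Q_m = Q_H·(T_m/T_H) = 4600 × 539.00/737.00 = 3360 J.
Second-stage efficiency η₂ = 1 − T_C/T_m = 1 − 291.15/539.00 = 0.4598, so W₂ = η₂·Q_m = 1550 J.

W₂ ≈ 1550 J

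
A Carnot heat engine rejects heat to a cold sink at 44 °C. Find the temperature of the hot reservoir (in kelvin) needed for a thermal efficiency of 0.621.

T_H ≈ 837 K

T_C = 44 °C → 44 + 273.15 = 317.15 K.
From η = 1 − T_C/T_H, solving for T_H gives T_H = T_C/(1 − η) = 317.15/(1 − 0.621) = 837 K.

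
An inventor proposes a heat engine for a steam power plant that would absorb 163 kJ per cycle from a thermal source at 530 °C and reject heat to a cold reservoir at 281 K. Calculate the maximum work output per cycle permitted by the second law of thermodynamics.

W_max ≈ 106 kJ

T_H = 530 °C → 530 + 273.15 = 803.15 K.
No engine can exceed the Carnot limit: η_max = 1 − T_C/T_H = 1 − 281.00/803.15 = 0.6501.
W_max = η_max · Q_H = 0.6501 × 163 = 106 kJ.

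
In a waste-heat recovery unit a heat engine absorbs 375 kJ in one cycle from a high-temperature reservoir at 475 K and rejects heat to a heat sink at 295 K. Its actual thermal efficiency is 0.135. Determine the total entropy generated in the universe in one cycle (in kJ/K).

ΔS_univ ≈ 0.310 kJ/K

W = η·Q_H = 0.135 × 375 = 50.62 kJ, so Q_C = Q_H − W = 324.4 kJ.
Entropy balance on the reservoirs: −Q_H/T_H = -0.7895 kJ/K, +Q_C/T_C = 1.100 kJ/K.
ΔS_univ = −Q_H/T_H + Q_C/T_C = 0.310 kJ/K (> 0, since η = 0.135 < η_Carnot = 0.379).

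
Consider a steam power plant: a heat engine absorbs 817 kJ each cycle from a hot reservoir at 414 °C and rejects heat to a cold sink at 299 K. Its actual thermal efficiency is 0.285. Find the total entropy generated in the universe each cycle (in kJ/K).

T_H = 414 °C → 414 + 273.15 = 687.15 K.
W = η·Q_H = 0.285 × 817 = 232.8 kJ, so Q_C = Q_H − W = 584.2 kJ.
The hot reservoir loses entropy Q_H/T_H = 817/687.15 = 1.189 kJ/K; the cold reservoir gains Q_C/T_C = 584.2/299.00 = 1.954 kJ/K.
ΔS_univ = −Q_H/T_H + Q_C/T_C = 0.765 kJ/K (> 0, since η = 0.285 < η_Carnot = 0.565).

ΔS_univ ≈ 0.765 kJ/K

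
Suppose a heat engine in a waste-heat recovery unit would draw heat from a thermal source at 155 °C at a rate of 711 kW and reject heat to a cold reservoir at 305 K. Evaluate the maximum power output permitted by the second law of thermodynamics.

Ẇ_max ≈ 205 kW

T_H = 155 °C → 155 + 273.15 = 428.15 K.
The second-law ceiling is the Carnot efficiency, η_max = 1 − T_C/T_H = 1 − 305.00/428.15 = 0.2876.
W_max = η_max · Q_H = 0.2876 × 711 = 205 kW.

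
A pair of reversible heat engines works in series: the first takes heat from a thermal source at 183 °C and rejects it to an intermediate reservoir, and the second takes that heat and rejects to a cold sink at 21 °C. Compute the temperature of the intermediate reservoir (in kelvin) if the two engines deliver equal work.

T_m ≈ 375 K

T_H = 183 °C → 183 + 273.15 = 456.15 K.
T_C = 21 °C → 21 + 273.15 = 294.15 K.
For reversible stages Q_m = Q_H·(T_m/T_H). Setting W₁ = Q_H(1 − T_m/T_H) equal to W₂ = Q_m(1 − T_C/T_m) = Q_H·(T_m − T_C)/T_H gives T_H − T_m = T_m − T_C, so T_m = (T_H + T_C)/2 = (456.15 + 294.15)/2 = 375 K.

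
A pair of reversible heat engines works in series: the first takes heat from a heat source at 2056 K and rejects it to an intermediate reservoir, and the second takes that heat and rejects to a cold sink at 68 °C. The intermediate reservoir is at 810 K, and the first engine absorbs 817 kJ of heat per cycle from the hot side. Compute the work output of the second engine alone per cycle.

W₂ ≈ 186.3 kJ

T_C = 68 °C → 68 + 273.15 = 341.15 K.
Heat entering the second stage: Q_m = Q_H·(T_m/T_H) = 817 × 810.00/2056.00 = 321.9 kJ.
Second-stage efficiency η₂ = 1 − T_C/T_m = 1 − 341.15/810.00 = 0.5788, so W₂ = η₂·Q_m = 186.3 kJ.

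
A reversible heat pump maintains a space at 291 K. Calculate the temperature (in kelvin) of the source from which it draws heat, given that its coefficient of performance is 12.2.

T_C ≈ 267 K

COP_HP = T_H/(T_H − T_C) ⇒ T_C = T_H·(COP_HP − 1)/COP_HP = 291.00 × (12.2 − 1)/12.2 = 267 K.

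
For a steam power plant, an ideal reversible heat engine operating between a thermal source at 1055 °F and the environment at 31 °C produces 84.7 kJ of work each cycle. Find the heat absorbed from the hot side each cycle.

T_H = 1055 °F → (1055 − 32) × 5/9 = 568.33 °C = 841.48 K.
T_C = 31 °C → 31 + 273.15 = 304.15 K.
η_rev = 1 − T_C/T_H = 1 − 304.15/841.48 = 0.6386.
Q_H = W/η = 84.7/0.6386 = 133 kJ.

Q_H ≈ 133 kJ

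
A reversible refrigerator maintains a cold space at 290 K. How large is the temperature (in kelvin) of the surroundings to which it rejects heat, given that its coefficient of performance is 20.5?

T_H ≈ 304.1 K

COP_R = T_C/(T_H − T_C) ⇒ T_H = T_C·(1 + 1/COP_R) = 290.00 × (1 + 1/20.5) = 304.1 K.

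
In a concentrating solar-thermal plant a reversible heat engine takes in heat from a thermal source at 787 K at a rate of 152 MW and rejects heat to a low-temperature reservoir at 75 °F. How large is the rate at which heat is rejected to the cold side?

T_C = 75 °F → (75 − 32) × 5/9 = 23.89 °C = 297.04 K.
Carnot efficiency: η = 1 − T_C/T_H = 1 − 297.04/787.00 = 0.6226.
For a reversible cycle Q_C/Q_H = T_C/T_H, so Q_C = 152 × 297.04/787.00 = 57.4 MW.

Q̇_C ≈ 57.4 MW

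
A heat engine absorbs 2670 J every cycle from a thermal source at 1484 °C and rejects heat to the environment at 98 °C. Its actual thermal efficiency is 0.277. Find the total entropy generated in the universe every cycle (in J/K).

ΔS_univ ≈ 3.68 J/K

T_H = 1484 °C → 1484 + 273.15 = 1757.15 K.
T_C = 98 °C → 98 + 273.15 = 371.15 K.
W = η·Q_H = 0.277 × 2670 = 739.6 J, so Q_C = Q_H − W = 1930 J.
Reservoir entropy changes: ΔS_H = −Q_H/T_H = −2670/1757.15 = -1.520 J/K and ΔS_C = +Q_C/T_C = 1930/371.15 = 5.201 J/K.
ΔS_univ = −Q_H/T_H + Q_C/T_C = 3.68 J/K (> 0, since η = 0.277 < η_Carnot = 0.789).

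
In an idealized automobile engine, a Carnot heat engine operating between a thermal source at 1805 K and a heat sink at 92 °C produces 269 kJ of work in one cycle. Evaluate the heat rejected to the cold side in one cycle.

Q_C ≈ 68.2 kJ

T_C = 92 °C → 92 + 273.15 = 365.15 K.
Since the cycle is reversible, η = 1 − T_C/T_H = 1 − 365.15/1805.00 = 0.7977.
Since Q_C/Q_H = T_C/T_H and Q_H = W/η, Q_C = W·T_C/(T_H − T_C) = 269 × 365.15/1439.85 = 68.2 kJ.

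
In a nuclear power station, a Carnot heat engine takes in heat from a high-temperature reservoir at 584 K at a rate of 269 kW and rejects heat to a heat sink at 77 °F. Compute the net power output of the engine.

Ẇ ≈ 132 kW

T_C = 77 °F → (77 − 32) × 5/9 = 25.00 °C = 298.15 K.
Carnot efficiency: η = 1 − T_C/T_H = 1 − 298.15/584.00 = 0.4895.
W = η·Q_H = 0.4895 × 269 = 132 kW.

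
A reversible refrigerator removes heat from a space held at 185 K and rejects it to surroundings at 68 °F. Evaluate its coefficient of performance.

T_H = 68 °F → (68 − 32) × 5/9 = 20.00 °C = 293.15 K.
COP_R = T_C/(T_H − T_C) = 185.00/(293.15 − 185.00) = 1.711.

COP_R ≈ 1.711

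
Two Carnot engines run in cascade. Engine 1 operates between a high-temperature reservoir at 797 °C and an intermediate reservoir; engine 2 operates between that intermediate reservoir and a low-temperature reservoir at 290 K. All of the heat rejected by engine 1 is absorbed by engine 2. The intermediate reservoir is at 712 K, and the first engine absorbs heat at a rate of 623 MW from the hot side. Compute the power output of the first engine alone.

Ẇ₁ ≈ 208.5 MW

T_H = 797 °C → 797 + 273.15 = 1070.15 K.
First-stage efficiency η₁ = 1 − T_m/T_H = 1 − 712.00/1070.15 = 0.3347.
W₁ = η₁·Q_H = 0.3347 × 623 = 208.5 MW.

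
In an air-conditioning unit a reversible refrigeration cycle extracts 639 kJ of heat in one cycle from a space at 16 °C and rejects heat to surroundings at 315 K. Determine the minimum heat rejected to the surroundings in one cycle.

Q_H ≈ 696 kJ

T_C = 16 °C → 16 + 273.15 = 289.15 K.
For a reversible cycle Q_H/Q_C = T_H/T_C, so Q_H = Q_C·T_H/T_C = 639 × 315.00/289.15 = 696 kJ.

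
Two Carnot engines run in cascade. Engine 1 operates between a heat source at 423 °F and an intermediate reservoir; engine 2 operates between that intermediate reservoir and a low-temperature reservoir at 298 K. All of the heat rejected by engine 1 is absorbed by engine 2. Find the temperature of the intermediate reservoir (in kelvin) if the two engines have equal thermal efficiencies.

T_H = 423 °F → (423 − 32) × 5/9 = 217.22 °C = 490.37 K.
Equal efficiencies require 1 − T_m/T_H = 1 − T_C/T_m, i.e. T_m/T_H = T_C/T_m, so T_m = √(T_H·T_C) = √(490.37 × 298.00) = 382 K.

T_m ≈ 382 K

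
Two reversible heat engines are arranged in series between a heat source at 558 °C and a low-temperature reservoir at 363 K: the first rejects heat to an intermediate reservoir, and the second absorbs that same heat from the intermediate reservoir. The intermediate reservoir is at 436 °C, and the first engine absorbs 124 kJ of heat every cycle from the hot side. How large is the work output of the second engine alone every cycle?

T_H = 558 °C → 558 + 273.15 = 831.15 K.
T_m = 436 °C → 436 + 273.15 = 709.15 K.
Heat entering the second stage: Q_m = Q_H·(T_m/T_H) = 124 × 709.15/831.15 = 106 kJ.
Second-stage efficiency η₂ = 1 − T_C/T_m = 1 − 363.00/709.15 = 0.4881, so W₂ = η₂·Q_m = 51.6 kJ.

W₂ ≈ 51.6 kJ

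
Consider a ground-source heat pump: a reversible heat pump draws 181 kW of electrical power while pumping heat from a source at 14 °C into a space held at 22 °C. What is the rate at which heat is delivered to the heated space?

Q̇_H ≈ 6678 kW

T_H = 22 °C → 22 + 273.15 = 295.15 K.
T_C = 14 °C → 14 + 273.15 = 287.15 K.
Reversible heating COP: COP_HP = T_H/(T_H − T_C) = 295.15/8.00 = 36.8937.
Q_H = COP_HP · W = 36.8937 × 181 = 6678 kW.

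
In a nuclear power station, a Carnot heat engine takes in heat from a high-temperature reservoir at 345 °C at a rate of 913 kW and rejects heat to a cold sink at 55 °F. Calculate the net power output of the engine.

Ẇ ≈ 491 kW

T_H = 345 °C → 345 + 273.15 = 618.15 K.
T_C = 55 °F → (55 − 32) × 5/9 = 12.78 °C = 285.93 K.
Since the cycle is reversible, η = 1 − T_C/T_H = 1 − 285.93/618.15 = 0.5374.
W = η·Q_H = 0.5374 × 913 = 491 kW.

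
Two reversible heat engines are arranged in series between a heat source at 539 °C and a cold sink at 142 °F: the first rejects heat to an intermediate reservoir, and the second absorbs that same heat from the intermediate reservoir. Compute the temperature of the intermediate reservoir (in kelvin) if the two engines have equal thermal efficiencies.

T_m ≈ 521 K

T_H = 539 °C → 539 + 273.15 = 812.15 K.
T_C = 142 °F → (142 − 32) × 5/9 = 61.11 °C = 334.26 K.
Equal efficiencies require 1 − T_m/T_H = 1 − T_C/T_m, i.e. T_m/T_H = T_C/T_m, so T_m = √(T_H·T_C) = √(812.15 × 334.26) = 521 K.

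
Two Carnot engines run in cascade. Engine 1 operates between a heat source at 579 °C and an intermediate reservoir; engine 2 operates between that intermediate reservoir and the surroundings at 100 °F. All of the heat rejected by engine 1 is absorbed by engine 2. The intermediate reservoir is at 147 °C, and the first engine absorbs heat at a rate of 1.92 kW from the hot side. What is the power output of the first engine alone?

Ẇ₁ ≈ 0.973 kW

T_H = 579 °C → 579 + 273.15 = 852.15 K.
T_C = 100 °F → (100 − 32) × 5/9 = 37.78 °C = 310.93 K.
T_m = 147 °C → 147 + 273.15 = 420.15 K.
First-stage efficiency η₁ = 1 − T_m/T_H = 1 − 420.15/852.15 = 0.5070.
W₁ = η₁·Q_H = 0.5070 × 1.92 = 0.973 kW.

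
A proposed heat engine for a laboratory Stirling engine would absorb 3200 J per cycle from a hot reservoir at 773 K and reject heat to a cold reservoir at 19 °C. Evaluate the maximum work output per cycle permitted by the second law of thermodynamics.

W_max ≈ 1990 J

T_C = 19 °C → 19 + 273.15 = 292.15 K.
No engine can exceed the Carnot limit: η_max = 1 − T_C/T_H = 1 − 292.15/773.00 = 0.6221.
W_max = η_max · Q_H = 0.6221 × 3200 = 1990 J.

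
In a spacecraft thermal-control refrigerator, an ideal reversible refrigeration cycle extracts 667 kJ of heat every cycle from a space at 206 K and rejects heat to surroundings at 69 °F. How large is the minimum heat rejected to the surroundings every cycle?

T_H = 69 °F → (69 − 32) × 5/9 = 20.56 °C = 293.71 K.
For a reversible cycle Q_H/Q_C = T_H/T_C, so Q_H = Q_C·T_H/T_C = 667 × 293.71/206.00 = 951.0 kJ.

Q_H ≈ 951.0 kJ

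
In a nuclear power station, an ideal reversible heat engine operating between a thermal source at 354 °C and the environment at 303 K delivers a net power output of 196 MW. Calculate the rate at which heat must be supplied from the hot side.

T_H = 354 °C → 354 + 273.15 = 627.15 K.
Since the cycle is reversible, η = 1 − T_C/T_H = 1 − 303.00/627.15 = 0.5169.
Q_H = W/η = 196/0.5169 = 379 MW.

Q̇_H ≈ 379 MW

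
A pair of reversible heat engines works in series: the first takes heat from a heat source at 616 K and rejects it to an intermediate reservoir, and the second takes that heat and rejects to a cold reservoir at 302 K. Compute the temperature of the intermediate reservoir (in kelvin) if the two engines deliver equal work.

For reversible stages Q_m = Q_H·(T_m/T_H). Setting W₁ = Q_H(1 − T_m/T_H) equal to W₂ = Q_m(1 − T_C/T_m) = Q_H·(T_m − T_C)/T_H gives T_H − T_m = T_m − T_C, so T_m = (T_H + T_C)/2 = (616.00 + 302.00)/2 = 459 K.

T_m ≈ 459 K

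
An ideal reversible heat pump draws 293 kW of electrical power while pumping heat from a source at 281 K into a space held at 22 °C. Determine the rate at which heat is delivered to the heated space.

T_H = 22 °C → 22 + 273.15 = 295.15 K.
The Carnot heat-pump COP is COP_HP = T_H/(T_H − T_C) = 295.15/14.15 = 20.8587.
Q_H = COP_HP · W = 20.8587 × 293 = 6110 kW.

Q̇_H ≈ 6110 kW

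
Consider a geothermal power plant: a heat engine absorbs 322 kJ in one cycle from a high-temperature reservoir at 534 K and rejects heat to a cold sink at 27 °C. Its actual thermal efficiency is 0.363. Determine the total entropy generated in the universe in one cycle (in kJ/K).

T_C = 27 °C → 27 + 273.15 = 300.15 K.
W = η·Q_H = 0.363 × 322 = 116.9 kJ, so Q_C = Q_H − W = 205.1 kJ.
The hot reservoir loses entropy Q_H/T_H = 322/534.00 = 0.6030 kJ/K; the cold reservoir gains Q_C/T_C = 205.1/300.15 = 0.6834 kJ/K.
ΔS_univ = −Q_H/T_H + Q_C/T_C = 0.0804 kJ/K (> 0, since η = 0.363 < η_Carnot = 0.438).

ΔS_univ ≈ 0.0804 kJ/K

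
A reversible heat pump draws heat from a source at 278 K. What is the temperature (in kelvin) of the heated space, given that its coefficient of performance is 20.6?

COP_HP = T_H/(T_H − T_C) ⇒ T_H = T_C·COP_HP/(COP_HP − 1) = 278.00 × 20.6/(20.6 − 1) = 292 K.

T_H ≈ 292 K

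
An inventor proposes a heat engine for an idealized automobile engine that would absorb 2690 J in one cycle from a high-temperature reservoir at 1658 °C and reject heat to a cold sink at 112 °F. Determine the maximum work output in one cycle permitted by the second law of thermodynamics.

W_max ≈ 2250 J

T_H = 1658 °C → 1658 + 273.15 = 1931.15 K.
T_C = 112 °F → (112 − 32) × 5/9 = 44.44 °C = 317.59 K.
The second-law ceiling is the Carnot efficiency, η_max = 1 − T_C/T_H = 1 − 317.59/1931.15 = 0.8355.
W_max = η_max · Q_H = 0.8355 × 2690 = 2250 J.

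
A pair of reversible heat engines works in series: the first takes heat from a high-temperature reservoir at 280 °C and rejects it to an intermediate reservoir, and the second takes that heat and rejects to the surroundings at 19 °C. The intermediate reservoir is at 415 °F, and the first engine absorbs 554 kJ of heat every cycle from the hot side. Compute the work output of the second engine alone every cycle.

W₂ ≈ 194 kJ

T_H = 280 °C → 280 + 273.15 = 553.15 K.
T_C = 19 °C → 19 + 273.15 = 292.15 K.
T_m = 415 °F → (415 − 32) × 5/9 = 212.78 °C = 485.93 K.
Heat entering the second stage: Q_m = Q_H·(T_m/T_H) = 554 × 485.93/553.15 = 487 kJ.
Second-stage efficiency η₂ = 1 − T_C/T_m = 1 − 292.15/485.93 = 0.3988, so W₂ = η₂·Q_m = 194 kJ.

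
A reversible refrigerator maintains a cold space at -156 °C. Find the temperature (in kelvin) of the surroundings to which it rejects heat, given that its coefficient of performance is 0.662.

T_H ≈ 294 K

T_C = -156 °C → -156 + 273.15 = 117.15 K.
COP_R = T_C/(T_H − T_C) ⇒ T_H = T_C·(1 + 1/COP_R) = 117.15 × (1 + 1/0.662) = 294 K.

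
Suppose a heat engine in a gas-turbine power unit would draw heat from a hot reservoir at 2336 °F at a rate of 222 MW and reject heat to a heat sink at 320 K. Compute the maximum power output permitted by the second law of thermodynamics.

T_H = 2336 °F → (2336 − 32) × 5/9 = 1280.00 °C = 1553.15 K.
The second-law ceiling is the Carnot efficiency, η_max = 1 − T_C/T_H = 1 − 320.00/1553.15 = 0.7940.
W_max = η_max · Q_H = 0.7940 × 222 = 176 MW.

Ẇ_max ≈ 176 MW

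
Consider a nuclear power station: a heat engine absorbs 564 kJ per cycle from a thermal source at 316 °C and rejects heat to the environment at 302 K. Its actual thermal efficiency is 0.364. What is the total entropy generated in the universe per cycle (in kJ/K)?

ΔS_univ ≈ 0.230 kJ/K

T_H = 316 °C → 316 + 273.15 = 589.15 K.
W = η·Q_H = 0.364 × 564 = 205.3 kJ, so Q_C = Q_H − W = 358.7 kJ.
Entropy balance on the reservoirs: −Q_H/T_H = -0.9573 kJ/K, +Q_C/T_C = 1.188 kJ/K.
ΔS_univ = −Q_H/T_H + Q_C/T_C = 0.230 kJ/K (> 0, since η = 0.364 < η_Carnot = 0.487).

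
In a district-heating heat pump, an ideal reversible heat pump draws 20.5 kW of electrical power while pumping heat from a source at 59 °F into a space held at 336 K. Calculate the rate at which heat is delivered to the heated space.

Q̇_H ≈ 144 kW

T_C = 59 °F → (59 − 32) × 5/9 = 15.00 °C = 288.15 K.
COP_HP = T_H/(T_H − T_C) = 336.00/47.85 = 7.0219.
Q_H = COP_HP · W = 7.0219 × 20.5 = 144 kW.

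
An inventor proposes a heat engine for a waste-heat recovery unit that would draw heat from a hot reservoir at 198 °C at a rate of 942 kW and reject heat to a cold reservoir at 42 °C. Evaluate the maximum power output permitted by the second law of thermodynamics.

T_H = 198 °C → 198 + 273.15 = 471.15 K.
T_C = 42 °C → 42 + 273.15 = 315.15 K.
By the Carnot theorem, η_max = 1 − T_C/T_H = 1 − 315.15/471.15 = 0.3311.
W_max = η_max · Q_H = 0.3311 × 942 = 312 kW.

Ẇ_max ≈ 312 kW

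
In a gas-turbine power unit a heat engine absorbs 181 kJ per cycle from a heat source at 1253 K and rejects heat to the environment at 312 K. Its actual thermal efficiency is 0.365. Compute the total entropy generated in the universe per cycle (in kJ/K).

W = η·Q_H = 0.365 × 181 = 66.06 kJ, so Q_C = Q_H − W = 114.9 kJ.
Entropy balance on the reservoirs: −Q_H/T_H = -0.1445 kJ/K, +Q_C/T_C = 0.3684 kJ/K.
ΔS_univ = −Q_H/T_H + Q_C/T_C = 0.2239 kJ/K (> 0, since η = 0.365 < η_Carnot = 0.751).

ΔS_univ ≈ 0.2239 kJ/K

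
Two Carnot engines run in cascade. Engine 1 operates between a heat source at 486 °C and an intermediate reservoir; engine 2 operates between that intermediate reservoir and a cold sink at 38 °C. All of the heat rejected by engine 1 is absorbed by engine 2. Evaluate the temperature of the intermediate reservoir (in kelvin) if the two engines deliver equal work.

T_H = 486 °C → 486 + 273.15 = 759.15 K.
T_C = 38 °C → 38 + 273.15 = 311.15 K.
For reversible stages Q_m = Q_H·(T_m/T_H). Setting W₁ = Q_H(1 − T_m/T_H) equal to W₂ = Q_m(1 − T_C/T_m) = Q_H·(T_m − T_C)/T_H gives T_H − T_m = T_m − T_C, so T_m = (T_H + T_C)/2 = (759.15 + 311.15)/2 = 535.1 K.

T_m ≈ 535.1 K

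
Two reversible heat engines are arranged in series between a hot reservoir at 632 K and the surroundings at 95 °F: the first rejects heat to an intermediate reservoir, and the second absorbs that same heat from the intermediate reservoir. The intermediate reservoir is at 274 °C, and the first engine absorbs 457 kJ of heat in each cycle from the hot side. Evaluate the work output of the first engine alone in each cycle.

W₁ ≈ 61.4 kJ

T_C = 95 °F → (95 − 32) × 5/9 = 35.00 °C = 308.15 K.
T_m = 274 °C → 274 + 273.15 = 547.15 K.
First-stage efficiency η₁ = 1 − T_m/T_H = 1 − 547.15/632.00 = 0.1343.
W₁ = η₁·Q_H = 0.1343 × 457 = 61.4 kJ.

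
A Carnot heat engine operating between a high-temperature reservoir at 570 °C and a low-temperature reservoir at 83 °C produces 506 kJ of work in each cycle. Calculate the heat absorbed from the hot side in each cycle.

T_H = 570 °C → 570 + 273.15 = 843.15 K.
T_C = 83 °C → 83 + 273.15 = 356.15 K.
For a reversible engine, η = 1 − T_C/T_H = 1 − 356.15/843.15 = 0.5776.
Q_H = W/η = 506/0.5776 = 876 kJ.

Q_H ≈ 876 kJ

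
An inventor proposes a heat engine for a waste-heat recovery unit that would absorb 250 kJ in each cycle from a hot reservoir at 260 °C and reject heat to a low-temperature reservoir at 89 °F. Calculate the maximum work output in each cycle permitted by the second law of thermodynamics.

T_H = 260 °C → 260 + 273.15 = 533.15 K.
T_C = 89 °F → (89 − 32) × 5/9 = 31.67 °C = 304.82 K.
By the Carnot theorem, η_max = 1 − T_C/T_H = 1 − 304.82/533.15 = 0.4283.
W_max = η_max · Q_H = 0.4283 × 250 = 107.1 kJ.

W_max ≈ 107.1 kJ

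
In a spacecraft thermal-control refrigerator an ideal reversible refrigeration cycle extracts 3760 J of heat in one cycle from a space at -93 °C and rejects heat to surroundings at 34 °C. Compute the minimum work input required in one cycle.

W_in ≈ 2651 J

T_H = 34 °C → 34 + 273.15 = 307.15 K.
T_C = -93 °C → -93 + 273.15 = 180.15 K.
The reversible coefficient of performance is COP_R = T_C/(T_H − T_C) = 180.15/127.00 = 1.4185.
W = Q_C/COP_R = 3760/1.4185 = 2651 J.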